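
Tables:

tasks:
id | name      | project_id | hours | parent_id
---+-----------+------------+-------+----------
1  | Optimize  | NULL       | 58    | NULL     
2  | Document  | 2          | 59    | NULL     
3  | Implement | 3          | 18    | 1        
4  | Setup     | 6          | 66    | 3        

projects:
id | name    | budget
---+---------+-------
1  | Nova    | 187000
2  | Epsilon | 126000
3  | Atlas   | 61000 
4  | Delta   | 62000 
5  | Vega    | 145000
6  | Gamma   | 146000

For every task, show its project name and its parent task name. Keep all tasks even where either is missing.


Two LEFT JOINs from the same base table tasks: one to projects via project_id, one to tasks itself via parent_id. Both are LEFT so every task is preserved.
Match against projects:
  - task 1 (Optimize): project_id=NULL, no match -> kept with NULL
  - task 2 (Document): project_id=2 -> matches Epsilon
  - task 3 (Implement): project_id=3 -> matches Atlas
  - task 4 (Setup): project_id=6 -> matches Gamma
Match against tasks (self):
  - task 1 (Optimize): parent_id=NULL -> NULL
  - task 2 (Document): parent_id=NULL -> NULL
  - task 3 (Implement): parent_id=1 -> Optimize
  - task 4 (Setup): parent_id=3 -> Implement

SQL:
SELECT a.name, b.name AS project, c.name AS parent
FROM tasks a
LEFT JOIN projects b ON a.project_id = b.id
LEFT JOIN tasks c ON a.parent_id = c.id

Result:
name      | project | parent   
----------+---------+----------
Optimize  | NULL    | NULL     
Document  | Epsilon | NULL     
Implement | Atlas   | Optimize 
Setup     | Gamma   | Implement


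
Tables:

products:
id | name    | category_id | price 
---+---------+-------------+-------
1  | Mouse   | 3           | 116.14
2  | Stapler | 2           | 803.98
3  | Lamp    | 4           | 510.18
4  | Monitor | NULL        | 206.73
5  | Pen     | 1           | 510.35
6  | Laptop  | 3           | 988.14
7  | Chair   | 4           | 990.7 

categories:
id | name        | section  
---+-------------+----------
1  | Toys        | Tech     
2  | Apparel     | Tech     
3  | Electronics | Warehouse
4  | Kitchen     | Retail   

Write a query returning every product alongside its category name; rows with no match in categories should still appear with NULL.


LEFT JOIN keeps every row from products (the left table); where category_id has no match in categories, the category columns become NULL. Walk through each product:
  - product 1 (Mouse): category_id=3 -> matches Electronics
  - product 2 (Stapler): category_id=2 -> matches Apparel
  - product 3 (Lamp): category_id=4 -> matches Kitchen
  - product 4 (Monitor): category_id=NULL, no match -> kept with NULL
  - product 5 (Pen): category_id=1 -> matches Toys
  - product 6 (Laptop): category_id=3 -> matches Electronics
  - product 7 (Chair): category_id=4 -> matches Kitchen
All 7 rows appear; 1 has NULL category.

SQL:
SELECT a.name, b.name AS category
FROM products a
LEFT JOIN categories b ON a.category_id = b.id

Result:
name    | category   
--------+------------
Mouse   | Electronics
Stapler | Apparel    
Lamp    | Kitchen    
Monitor | NULL       
Pen     | Toys       
Laptop  | Electronics
Chair   | Kitchen    


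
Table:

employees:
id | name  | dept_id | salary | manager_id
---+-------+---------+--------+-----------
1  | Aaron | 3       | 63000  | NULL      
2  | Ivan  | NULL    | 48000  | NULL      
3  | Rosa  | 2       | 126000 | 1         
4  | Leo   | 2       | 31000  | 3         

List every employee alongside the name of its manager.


This is a self-join: employees is joined to a second copy of itself, matching each row's manager_id to another row's id. Use LEFT JOIN so rows with manager_id=NULL are kept.
  - employee 1 (Aaron): manager_id=NULL -> NULL
  - employee 2 (Ivan): manager_id=NULL -> NULL
  - employee 3 (Rosa): manager_id=1 -> Aaron
  - employee 4 (Leo): manager_id=3 -> Rosa

SQL:
SELECT a.name AS item, b.name AS manager
FROM employees a
LEFT JOIN employees b ON a.manager_id = b.id

Result:
item  | manager
------+--------
Aaron | NULL   
Ivan  | NULL   
Rosa  | Aaron  
Leo   | Rosa   


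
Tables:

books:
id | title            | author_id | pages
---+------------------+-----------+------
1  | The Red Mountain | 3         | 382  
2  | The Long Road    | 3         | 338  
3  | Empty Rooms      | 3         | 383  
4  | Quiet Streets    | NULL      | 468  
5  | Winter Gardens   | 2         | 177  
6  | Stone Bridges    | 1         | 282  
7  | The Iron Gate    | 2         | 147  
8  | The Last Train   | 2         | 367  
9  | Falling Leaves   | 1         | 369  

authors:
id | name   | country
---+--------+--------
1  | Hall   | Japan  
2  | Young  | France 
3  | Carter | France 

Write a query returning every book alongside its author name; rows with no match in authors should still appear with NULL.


LEFT JOIN keeps every row from books (the left table); where author_id has no match in authors, the author columns become NULL. Walk through each book:
  - book 1 (The Red Mountain): author_id=3 -> matches Carter
  - book 2 (The Long Road): author_id=3 -> matches Carter
  - book 3 (Empty Rooms): author_id=3 -> matches Carter
  - book 4 (Quiet Streets): author_id=NULL, no match -> kept with NULL
  - book 5 (Winter Gardens): author_id=2 -> matches Young
  - book 6 (Stone Bridges): author_id=1 -> matches Hall
  - book 7 (The Iron Gate): author_id=2 -> matches Young
  - book 8 (The Last Train): author_id=2 -> matches Young
  - book 9 (Falling Leaves): author_id=1 -> matches Hall
All 9 rows appear; 1 has NULL author.

SQL:
SELECT a.title, b.name AS author
FROM books a
LEFT JOIN authors b ON a.author_id = b.id

Result:
title            | author
-----------------+-------
The Red Mountain | Carter
The Long Road    | Carter
Empty Rooms      | Carter
Quiet Streets    | NULL  
Winter Gardens   | Young 
Stone Bridges    | Hall  
The Iron Gate    | Young 
The Last Train   | Young 
Falling Leaves   | Hall  


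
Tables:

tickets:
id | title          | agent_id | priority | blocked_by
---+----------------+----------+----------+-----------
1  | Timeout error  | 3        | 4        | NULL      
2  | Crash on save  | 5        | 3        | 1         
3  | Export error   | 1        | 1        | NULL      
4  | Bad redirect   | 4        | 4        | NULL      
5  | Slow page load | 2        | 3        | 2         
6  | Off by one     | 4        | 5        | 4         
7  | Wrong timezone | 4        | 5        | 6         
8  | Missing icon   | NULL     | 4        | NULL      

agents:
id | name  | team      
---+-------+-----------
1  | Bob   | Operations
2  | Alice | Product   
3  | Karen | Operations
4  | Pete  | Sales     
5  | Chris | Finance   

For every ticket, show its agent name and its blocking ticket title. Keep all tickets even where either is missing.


Two LEFT JOINs from the same base table tickets: one to agents via agent_id, one to tickets itself via blocked_by. Both are LEFT so every ticket is preserved.
Match against agents:
  - ticket 1 (Timeout error): agent_id=3 -> matches Karen
  - ticket 2 (Crash on save): agent_id=5 -> matches Chris
  - ticket 3 (Export error): agent_id=1 -> matches Bob
  - ticket 4 (Bad redirect): agent_id=4 -> matches Pete
  - ticket 5 (Slow page load): agent_id=2 -> matches Alice
  - ticket 6 (Off by one): agent_id=4 -> matches Pete
  - ticket 7 (Wrong timezone): agent_id=4 -> matches Pete
  - ticket 8 (Missing icon): agent_id=NULL, no match -> kept with NULL
Match against tickets (self):
  - ticket 1 (Timeout error): blocked_by=NULL -> NULL
  - ticket 2 (Crash on save): blocked_by=1 -> Timeout error
  - ticket 3 (Export error): blocked_by=NULL -> NULL
  - ticket 4 (Bad redirect): blocked_by=NULL -> NULL
  - ticket 5 (Slow page load): blocked_by=2 -> Crash on save
  - ticket 6 (Off by one): blocked_by=4 -> Bad redirect
  - ticket 7 (Wrong timezone): blocked_by=6 -> Off by one
  - ticket 8 (Missing icon): blocked_by=NULL -> NULL

SQL:
SELECT a.title, b.name AS agent, c.title AS blocked_by
FROM tickets a
LEFT JOIN agents b ON a.agent_id = b.id
LEFT JOIN tickets c ON a.blocked_by = c.id

Result:
title          | agent | blocked_by   
---------------+-------+--------------
Timeout error  | Karen | NULL         
Crash on save  | Chris | Timeout error
Export error   | Bob   | NULL         
Bad redirect   | Pete  | NULL         
Slow page load | Alice | Crash on save
Off by one     | Pete  | Bad redirect 
Wrong timezone | Pete  | Off by one   
Missing icon   | NULL  | NULL         


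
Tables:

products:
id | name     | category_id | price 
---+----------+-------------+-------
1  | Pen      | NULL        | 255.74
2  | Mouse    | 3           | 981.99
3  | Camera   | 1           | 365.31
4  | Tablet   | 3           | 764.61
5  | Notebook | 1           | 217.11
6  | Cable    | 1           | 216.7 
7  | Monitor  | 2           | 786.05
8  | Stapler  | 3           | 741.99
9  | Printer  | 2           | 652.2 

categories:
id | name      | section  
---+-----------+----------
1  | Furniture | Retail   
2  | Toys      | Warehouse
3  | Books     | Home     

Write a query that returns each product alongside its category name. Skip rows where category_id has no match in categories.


INNER JOIN keeps only products rows whose category_id matches an id in categories. Walk through each product:
  - product 1 (Pen): category_id=NULL, no match -> dropped
  - product 2 (Mouse): category_id=3 -> matches Books
  - product 3 (Camera): category_id=1 -> matches Furniture
  - product 4 (Tablet): category_id=3 -> matches Books
  - product 5 (Notebook): category_id=1 -> matches Furniture
  - product 6 (Cable): category_id=1 -> matches Furniture
  - product 7 (Monitor): category_id=2 -> matches Toys
  - product 8 (Stapler): category_id=3 -> matches Books
  - product 9 (Printer): category_id=2 -> matches Toys
So 1 of 9 rows is dropped.

SQL:
SELECT a.name, b.name AS category
FROM products a
INNER JOIN categories b ON a.category_id = b.id

Result:
name     | category 
---------+----------
Mouse    | Books    
Camera   | Furniture
Tablet   | Books    
Notebook | Furniture
Cable    | Furniture
Monitor  | Toys     
Stapler  | Books    
Printer  | Toys     


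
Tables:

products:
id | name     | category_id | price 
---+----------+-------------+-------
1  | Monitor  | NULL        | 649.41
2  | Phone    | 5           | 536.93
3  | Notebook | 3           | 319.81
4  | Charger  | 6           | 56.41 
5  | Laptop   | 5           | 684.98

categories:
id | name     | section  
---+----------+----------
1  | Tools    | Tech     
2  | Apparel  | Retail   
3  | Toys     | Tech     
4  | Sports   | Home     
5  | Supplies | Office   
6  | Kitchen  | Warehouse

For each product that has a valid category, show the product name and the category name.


INNER JOIN keeps only products rows whose category_id matches an id in categories. Walk through each product:
  - product 1 (Monitor): category_id=NULL, no match -> dropped
  - product 2 (Phone): category_id=5 -> matches Supplies
  - product 3 (Notebook): category_id=3 -> matches Toys
  - product 4 (Charger): category_id=6 -> matches Kitchen
  - product 5 (Laptop): category_id=5 -> matches Supplies
So 1 of 5 rows is dropped.

SQL:
SELECT a.name, b.name AS category
FROM products a
INNER JOIN categories b ON a.category_id = b.id

Result:
name     | category
---------+---------
Phone    | Supplies
Notebook | Toys    
Charger  | Kitchen 
Laptop   | Supplies


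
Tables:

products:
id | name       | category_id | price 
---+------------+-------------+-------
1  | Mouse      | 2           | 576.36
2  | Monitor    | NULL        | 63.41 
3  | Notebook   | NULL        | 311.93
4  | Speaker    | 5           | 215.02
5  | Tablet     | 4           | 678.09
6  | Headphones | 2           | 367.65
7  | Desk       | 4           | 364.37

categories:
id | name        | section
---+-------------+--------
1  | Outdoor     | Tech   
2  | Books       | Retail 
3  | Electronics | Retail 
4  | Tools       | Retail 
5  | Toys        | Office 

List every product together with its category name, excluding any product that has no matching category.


INNER JOIN keeps only products rows whose category_id matches an id in categories. Walk through each product:
  - product 1 (Mouse): category_id=2 -> matches Books
  - product 2 (Monitor): category_id=NULL, no match -> dropped
  - product 3 (Notebook): category_id=NULL, no match -> dropped
  - product 4 (Speaker): category_id=5 -> matches Toys
  - product 5 (Tablet): category_id=4 -> matches Tools
  - product 6 (Headphones): category_id=2 -> matches Books
  - product 7 (Desk): category_id=4 -> matches Tools
So 2 of 7 rows are dropped.

SQL:
SELECT a.name, b.name AS category
FROM products a
INNER JOIN categories b ON a.category_id = b.id

Result:
name       | category
-----------+---------
Mouse      | Books   
Speaker    | Toys    
Tablet     | Tools   
Headphones | Books   
Desk       | Tools   


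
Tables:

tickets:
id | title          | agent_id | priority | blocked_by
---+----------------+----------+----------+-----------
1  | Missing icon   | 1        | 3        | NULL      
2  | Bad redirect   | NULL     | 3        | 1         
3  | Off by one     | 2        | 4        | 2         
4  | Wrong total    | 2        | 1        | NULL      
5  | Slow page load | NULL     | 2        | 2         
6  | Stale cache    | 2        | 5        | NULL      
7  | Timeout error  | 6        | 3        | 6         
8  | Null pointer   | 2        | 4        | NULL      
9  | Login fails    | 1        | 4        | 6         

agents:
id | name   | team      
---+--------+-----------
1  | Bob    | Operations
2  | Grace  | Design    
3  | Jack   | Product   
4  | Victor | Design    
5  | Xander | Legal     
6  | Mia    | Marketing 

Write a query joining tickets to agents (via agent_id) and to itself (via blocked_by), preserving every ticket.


Two LEFT JOINs from the same base table tickets: one to agents via agent_id, one to tickets itself via blocked_by. Both are LEFT so every ticket is preserved.
Match against agents:
  - ticket 1 (Missing icon): agent_id=1 -> matches Bob
  - ticket 2 (Bad redirect): agent_id=NULL, no match -> kept with NULL
  - ticket 3 (Off by one): agent_id=2 -> matches Grace
  - ticket 4 (Wrong total): agent_id=2 -> matches Grace
  - ticket 5 (Slow page load): agent_id=NULL, no match -> kept with NULL
  - ticket 6 (Stale cache): agent_id=2 -> matches Grace
  - ticket 7 (Timeout error): agent_id=6 -> matches Mia
  - ticket 8 (Null pointer): agent_id=2 -> matches Grace
  - ticket 9 (Login fails): agent_id=1 -> matches Bob
Match against tickets (self):
  - ticket 1 (Missing icon): blocked_by=NULL -> NULL
  - ticket 2 (Bad redirect): blocked_by=1 -> Missing icon
  - ticket 3 (Off by one): blocked_by=2 -> Bad redirect
  - ticket 4 (Wrong total): blocked_by=NULL -> NULL
  - ticket 5 (Slow page load): blocked_by=2 -> Bad redirect
  - ticket 6 (Stale cache): blocked_by=NULL -> NULL
  - ticket 7 (Timeout error): blocked_by=6 -> Stale cache
  - ticket 8 (Null pointer): blocked_by=NULL -> NULL
  - ticket 9 (Login fails): blocked_by=6 -> Stale cache

SQL:
SELECT a.title, b.name AS agent, c.title AS blocked_by
FROM tickets a
LEFT JOIN agents b ON a.agent_id = b.id
LEFT JOIN tickets c ON a.blocked_by = c.id

Result:
title          | agent | blocked_by  
---------------+-------+-------------
Missing icon   | Bob   | NULL        
Bad redirect   | NULL  | Missing icon
Off by one     | Grace | Bad redirect
Wrong total    | Grace | NULL        
Slow page load | NULL  | Bad redirect
Stale cache    | Grace | NULL        
Timeout error  | Mia   | Stale cache 
Null pointer   | Grace | NULL        
Login fails    | Bob   | Stale cache 


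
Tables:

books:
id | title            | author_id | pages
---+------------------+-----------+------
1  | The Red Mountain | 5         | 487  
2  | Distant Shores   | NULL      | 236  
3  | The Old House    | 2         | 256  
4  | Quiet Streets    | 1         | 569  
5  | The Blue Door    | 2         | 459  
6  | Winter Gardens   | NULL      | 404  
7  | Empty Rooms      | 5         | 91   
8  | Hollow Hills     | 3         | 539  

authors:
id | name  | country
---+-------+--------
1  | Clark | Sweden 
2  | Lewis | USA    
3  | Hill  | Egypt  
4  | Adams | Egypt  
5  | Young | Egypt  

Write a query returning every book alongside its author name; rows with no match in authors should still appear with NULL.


LEFT JOIN keeps every row from books (the left table); where author_id has no match in authors, the author columns become NULL. Walk through each book:
  - book 1 (The Red Mountain): author_id=5 -> matches Young
  - book 2 (Distant Shores): author_id=NULL, no match -> kept with NULL
  - book 3 (The Old House): author_id=2 -> matches Lewis
  - book 4 (Quiet Streets): author_id=1 -> matches Clark
  - book 5 (The Blue Door): author_id=2 -> matches Lewis
  - book 6 (Winter Gardens): author_id=NULL, no match -> kept with NULL
  - book 7 (Empty Rooms): author_id=5 -> matches Young
  - book 8 (Hollow Hills): author_id=3 -> matches Hill
All 8 rows appear; 2 have NULL author.

SQL:
SELECT a.title, b.name AS author
FROM books a
LEFT JOIN authors b ON a.author_id = b.id

Result:
title            | author
-----------------+-------
The Red Mountain | Young 
Distant Shores   | NULL  
The Old House    | Lewis 
Quiet Streets    | Clark 
The Blue Door    | Lewis 
Winter Gardens   | NULL  
Empty Rooms      | Young 
Hollow Hills     | Hill  


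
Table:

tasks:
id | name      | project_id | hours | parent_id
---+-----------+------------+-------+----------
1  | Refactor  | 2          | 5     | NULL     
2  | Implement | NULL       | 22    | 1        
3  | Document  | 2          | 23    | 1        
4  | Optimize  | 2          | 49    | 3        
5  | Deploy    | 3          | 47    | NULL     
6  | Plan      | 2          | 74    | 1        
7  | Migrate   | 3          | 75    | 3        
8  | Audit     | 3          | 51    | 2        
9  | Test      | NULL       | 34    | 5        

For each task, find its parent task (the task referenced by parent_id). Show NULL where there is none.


This is a self-join: tasks is joined to a second copy of itself, matching each row's parent_id to another row's id. Use LEFT JOIN so rows with parent_id=NULL are kept.
  - task 1 (Refactor): parent_id=NULL -> NULL
  - task 2 (Implement): parent_id=1 -> Refactor
  - task 3 (Document): parent_id=1 -> Refactor
  - task 4 (Optimize): parent_id=3 -> Document
  - task 5 (Deploy): parent_id=NULL -> NULL
  - task 6 (Plan): parent_id=1 -> Refactor
  - task 7 (Migrate): parent_id=3 -> Document
  - task 8 (Audit): parent_id=2 -> Implement
  - task 9 (Test): parent_id=5 -> Deploy

SQL:
SELECT a.name AS item, b.name AS parent
FROM tasks a
LEFT JOIN tasks b ON a.parent_id = b.id

Result:
item      | parent   
----------+----------
Refactor  | NULL     
Implement | Refactor 
Document  | Refactor 
Optimize  | Document 
Deploy    | NULL     
Plan      | Refactor 
Migrate   | Document 
Audit     | Implement
Test      | Deploy   


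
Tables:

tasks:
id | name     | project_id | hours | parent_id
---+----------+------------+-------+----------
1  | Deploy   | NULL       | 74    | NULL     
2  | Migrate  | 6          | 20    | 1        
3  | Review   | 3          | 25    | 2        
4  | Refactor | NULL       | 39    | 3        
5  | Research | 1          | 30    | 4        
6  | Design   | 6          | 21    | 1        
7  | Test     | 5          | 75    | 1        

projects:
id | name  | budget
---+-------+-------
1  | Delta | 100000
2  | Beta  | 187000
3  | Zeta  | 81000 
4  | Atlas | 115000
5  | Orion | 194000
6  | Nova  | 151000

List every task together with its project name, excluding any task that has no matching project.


INNER JOIN keeps only tasks rows whose project_id matches an id in projects. Walk through each task:
  - task 1 (Deploy): project_id=NULL, no match -> dropped
  - task 2 (Migrate): project_id=6 -> matches Nova
  - task 3 (Review): project_id=3 -> matches Zeta
  - task 4 (Refactor): project_id=NULL, no match -> dropped
  - task 5 (Research): project_id=1 -> matches Delta
  - task 6 (Design): project_id=6 -> matches Nova
  - task 7 (Test): project_id=5 -> matches Orion
So 2 of 7 rows are dropped.

SQL:
SELECT a.name, b.name AS project
FROM tasks a
INNER JOIN projects b ON a.project_id = b.id

Result:
name     | project
---------+--------
Migrate  | Nova   
Review   | Zeta   
Research | Delta  
Design   | Nova   
Test     | Orion  


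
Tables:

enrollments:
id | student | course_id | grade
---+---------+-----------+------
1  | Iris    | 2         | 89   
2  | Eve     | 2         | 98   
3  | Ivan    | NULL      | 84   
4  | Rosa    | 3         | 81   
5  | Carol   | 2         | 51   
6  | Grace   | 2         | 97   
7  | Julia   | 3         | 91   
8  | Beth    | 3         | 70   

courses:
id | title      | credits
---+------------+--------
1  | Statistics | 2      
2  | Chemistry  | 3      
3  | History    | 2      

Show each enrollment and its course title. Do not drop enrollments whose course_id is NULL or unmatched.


LEFT JOIN keeps every row from enrollments (the left table); where course_id has no match in courses, the course columns become NULL. Walk through each enrollment:
  - enrollment 1 (Iris): course_id=2 -> matches Chemistry
  - enrollment 2 (Eve): course_id=2 -> matches Chemistry
  - enrollment 3 (Ivan): course_id=NULL, no match -> kept with NULL
  - enrollment 4 (Rosa): course_id=3 -> matches History
  - enrollment 5 (Carol): course_id=2 -> matches Chemistry
  - enrollment 6 (Grace): course_id=2 -> matches Chemistry
  - enrollment 7 (Julia): course_id=3 -> matches History
  - enrollment 8 (Beth): course_id=3 -> matches History
All 8 rows appear; 1 has NULL course.

SQL:
SELECT a.student, b.title AS course
FROM enrollments a
LEFT JOIN courses b ON a.course_id = b.id

Result:
student | course   
--------+----------
Iris    | Chemistry
Eve     | Chemistry
Ivan    | NULL     
Rosa    | History  
Carol   | Chemistry
Grace   | Chemistry
Julia   | History  
Beth    | History  


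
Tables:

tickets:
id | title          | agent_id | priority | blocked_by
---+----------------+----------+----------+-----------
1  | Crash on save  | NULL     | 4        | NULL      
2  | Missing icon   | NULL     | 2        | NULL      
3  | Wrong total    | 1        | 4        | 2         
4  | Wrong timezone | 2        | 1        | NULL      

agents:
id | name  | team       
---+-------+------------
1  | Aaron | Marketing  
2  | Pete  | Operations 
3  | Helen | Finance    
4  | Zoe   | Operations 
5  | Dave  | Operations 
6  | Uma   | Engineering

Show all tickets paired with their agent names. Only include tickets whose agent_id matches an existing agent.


INNER JOIN keeps only tickets rows whose agent_id matches an id in agents. Walk through each ticket:
  - ticket 1 (Crash on save): agent_id=NULL, no match -> dropped
  - ticket 2 (Missing icon): agent_id=NULL, no match -> dropped
  - ticket 3 (Wrong total): agent_id=1 -> matches Aaron
  - ticket 4 (Wrong timezone): agent_id=2 -> matches Pete
So 2 of 4 rows are dropped.

SQL:
SELECT a.title, b.name AS agent
FROM tickets a
INNER JOIN agents b ON a.agent_id = b.id

Result:
title          | agent
---------------+------
Wrong total    | Aaron
Wrong timezone | Pete 


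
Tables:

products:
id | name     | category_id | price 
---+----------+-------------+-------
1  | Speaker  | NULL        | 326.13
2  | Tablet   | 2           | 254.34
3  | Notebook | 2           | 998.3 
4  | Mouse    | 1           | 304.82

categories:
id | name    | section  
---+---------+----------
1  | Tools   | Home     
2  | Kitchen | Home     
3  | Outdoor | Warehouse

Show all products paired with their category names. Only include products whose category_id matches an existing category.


INNER JOIN keeps only products rows whose category_id matches an id in categories. Walk through each product:
  - product 1 (Speaker): category_id=NULL, no match -> dropped
  - product 2 (Tablet): category_id=2 -> matches Kitchen
  - product 3 (Notebook): category_id=2 -> matches Kitchen
  - product 4 (Mouse): category_id=1 -> matches Tools
So 1 of 4 rows is dropped.

SQL:
SELECT a.name, b.name AS category
FROM products a
INNER JOIN categories b ON a.category_id = b.id

Result:
name     | category
---------+---------
Tablet   | Kitchen 
Notebook | Kitchen 
Mouse    | Tools   


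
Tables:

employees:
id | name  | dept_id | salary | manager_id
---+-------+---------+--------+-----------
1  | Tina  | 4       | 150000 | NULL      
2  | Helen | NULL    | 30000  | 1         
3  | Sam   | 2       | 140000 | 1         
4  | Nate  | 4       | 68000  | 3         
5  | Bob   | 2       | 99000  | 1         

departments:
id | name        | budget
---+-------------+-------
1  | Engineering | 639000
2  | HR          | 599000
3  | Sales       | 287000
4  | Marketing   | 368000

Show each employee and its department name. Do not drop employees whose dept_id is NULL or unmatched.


LEFT JOIN keeps every row from employees (the left table); where dept_id has no match in departments, the department columns become NULL. Walk through each employee:
  - employee 1 (Tina): dept_id=4 -> matches Marketing
  - employee 2 (Helen): dept_id=NULL, no match -> kept with NULL
  - employee 3 (Sam): dept_id=2 -> matches HR
  - employee 4 (Nate): dept_id=4 -> matches Marketing
  - employee 5 (Bob): dept_id=2 -> matches HR
All 5 rows appear; 1 has NULL department.

SQL:
SELECT a.name, b.name AS department
FROM employees a
LEFT JOIN departments b ON a.dept_id = b.id

Result:
name  | department
------+-----------
Tina  | Marketing 
Helen | NULL      
Sam   | HR        
Nate  | Marketing 
Bob   | HR        


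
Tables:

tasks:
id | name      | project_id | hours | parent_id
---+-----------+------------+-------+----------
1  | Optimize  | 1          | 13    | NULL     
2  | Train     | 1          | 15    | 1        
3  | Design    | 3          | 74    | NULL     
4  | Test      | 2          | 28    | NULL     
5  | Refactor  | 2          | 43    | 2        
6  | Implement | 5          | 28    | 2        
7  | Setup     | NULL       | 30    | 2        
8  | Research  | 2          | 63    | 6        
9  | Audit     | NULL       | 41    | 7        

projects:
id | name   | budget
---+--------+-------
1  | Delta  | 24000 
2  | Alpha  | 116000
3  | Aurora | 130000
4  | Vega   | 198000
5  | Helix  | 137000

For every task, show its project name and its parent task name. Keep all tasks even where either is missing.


Two LEFT JOINs from the same base table tasks: one to projects via project_id, one to tasks itself via parent_id. Both are LEFT so every task is preserved.
Match against projects:
  - task 1 (Optimize): project_id=1 -> matches Delta
  - task 2 (Train): project_id=1 -> matches Delta
  - task 3 (Design): project_id=3 -> matches Aurora
  - task 4 (Test): project_id=2 -> matches Alpha
  - task 5 (Refactor): project_id=2 -> matches Alpha
  - task 6 (Implement): project_id=5 -> matches Helix
  - task 7 (Setup): project_id=NULL, no match -> kept with NULL
  - task 8 (Research): project_id=2 -> matches Alpha
  - task 9 (Audit): project_id=NULL, no match -> kept with NULL
Match against tasks (self):
  - task 1 (Optimize): parent_id=NULL -> NULL
  - task 2 (Train): parent_id=1 -> Optimize
  - task 3 (Design): parent_id=NULL -> NULL
  - task 4 (Test): parent_id=NULL -> NULL
  - task 5 (Refactor): parent_id=2 -> Train
  - task 6 (Implement): parent_id=2 -> Train
  - task 7 (Setup): parent_id=2 -> Train
  - task 8 (Research): parent_id=6 -> Implement
  - task 9 (Audit): parent_id=7 -> Setup

SQL:
SELECT a.name, b.name AS project, c.name AS parent
FROM tasks a
LEFT JOIN projects b ON a.project_id = b.id
LEFT JOIN tasks c ON a.parent_id = c.id

Result:
name      | project | parent   
----------+---------+----------
Optimize  | Delta   | NULL     
Train     | Delta   | Optimize 
Design    | Aurora  | NULL     
Test      | Alpha   | NULL     
Refactor  | Alpha   | Train    
Implement | Helix   | Train    
Setup     | NULL    | Train    
Research  | Alpha   | Implement
Audit     | NULL    | Setup    


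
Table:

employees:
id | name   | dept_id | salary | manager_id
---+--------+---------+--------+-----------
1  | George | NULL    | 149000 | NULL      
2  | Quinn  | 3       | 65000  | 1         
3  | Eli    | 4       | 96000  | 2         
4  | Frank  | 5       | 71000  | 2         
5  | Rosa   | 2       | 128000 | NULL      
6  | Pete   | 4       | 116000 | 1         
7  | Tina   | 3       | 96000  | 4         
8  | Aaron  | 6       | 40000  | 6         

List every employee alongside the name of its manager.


This is a self-join: employees is joined to a second copy of itself, matching each row's manager_id to another row's id. Use LEFT JOIN so rows with manager_id=NULL are kept.
  - employee 1 (George): manager_id=NULL -> NULL
  - employee 2 (Quinn): manager_id=1 -> George
  - employee 3 (Eli): manager_id=2 -> Quinn
  - employee 4 (Frank): manager_id=2 -> Quinn
  - employee 5 (Rosa): manager_id=NULL -> NULL
  - employee 6 (Pete): manager_id=1 -> George
  - employee 7 (Tina): manager_id=4 -> Frank
  - employee 8 (Aaron): manager_id=6 -> Pete

SQL:
SELECT a.name AS item, b.name AS manager
FROM employees a
LEFT JOIN employees b ON a.manager_id = b.id

Result:
item   | manager
-------+--------
George | NULL   
Quinn  | George 
Eli    | Quinn  
Frank  | Quinn  
Rosa   | NULL   
Pete   | George 
Tina   | Frank  
Aaron  | Pete   


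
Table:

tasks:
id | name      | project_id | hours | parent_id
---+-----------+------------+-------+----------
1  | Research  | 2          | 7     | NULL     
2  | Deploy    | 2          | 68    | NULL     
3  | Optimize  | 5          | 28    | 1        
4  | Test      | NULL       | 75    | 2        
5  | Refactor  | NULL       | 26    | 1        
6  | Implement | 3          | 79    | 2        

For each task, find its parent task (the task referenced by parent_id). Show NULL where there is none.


This is a self-join: tasks is joined to a second copy of itself, matching each row's parent_id to another row's id. Use LEFT JOIN so rows with parent_id=NULL are kept.
  - task 1 (Research): parent_id=NULL -> NULL
  - task 2 (Deploy): parent_id=NULL -> NULL
  - task 3 (Optimize): parent_id=1 -> Research
  - task 4 (Test): parent_id=2 -> Deploy
  - task 5 (Refactor): parent_id=1 -> Research
  - task 6 (Implement): parent_id=2 -> Deploy

SQL:
SELECT a.name AS item, b.name AS parent
FROM tasks a
LEFT JOIN tasks b ON a.parent_id = b.id

Result:
item      | parent  
----------+---------
Research  | NULL    
Deploy    | NULL    
Optimize  | Research
Test      | Deploy  
Refactor  | Research
Implement | Deploy  


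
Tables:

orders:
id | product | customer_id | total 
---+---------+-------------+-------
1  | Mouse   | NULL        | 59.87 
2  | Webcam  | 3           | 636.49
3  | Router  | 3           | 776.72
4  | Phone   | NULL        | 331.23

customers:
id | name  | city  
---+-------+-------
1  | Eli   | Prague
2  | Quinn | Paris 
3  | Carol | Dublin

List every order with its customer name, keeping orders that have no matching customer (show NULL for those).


LEFT JOIN keeps every row from orders (the left table); where customer_id has no match in customers, the customer columns become NULL. Walk through each order:
  - order 1 (Mouse): customer_id=NULL, no match -> kept with NULL
  - order 2 (Webcam): customer_id=3 -> matches Carol
  - order 3 (Router): customer_id=3 -> matches Carol
  - order 4 (Phone): customer_id=NULL, no match -> kept with NULL
All 4 rows appear; 2 have NULL customer.

SQL:
SELECT a.product, b.name AS customer
FROM orders a
LEFT JOIN customers b ON a.customer_id = b.id

Result:
product | customer
--------+---------
Mouse   | NULL    
Webcam  | Carol   
Router  | Carol   
Phone   | NULL    


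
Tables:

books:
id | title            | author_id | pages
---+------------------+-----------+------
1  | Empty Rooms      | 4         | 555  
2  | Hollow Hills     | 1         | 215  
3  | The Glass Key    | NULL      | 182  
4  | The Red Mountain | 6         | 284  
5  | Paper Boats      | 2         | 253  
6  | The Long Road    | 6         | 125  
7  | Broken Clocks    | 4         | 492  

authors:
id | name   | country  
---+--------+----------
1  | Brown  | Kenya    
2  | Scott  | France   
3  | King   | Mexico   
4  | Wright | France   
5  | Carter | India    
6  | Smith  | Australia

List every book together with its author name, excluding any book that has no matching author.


INNER JOIN keeps only books rows whose author_id matches an id in authors. Walk through each book:
  - book 1 (Empty Rooms): author_id=4 -> matches Wright
  - book 2 (Hollow Hills): author_id=1 -> matches Brown
  - book 3 (The Glass Key): author_id=NULL, no match -> dropped
  - book 4 (The Red Mountain): author_id=6 -> matches Smith
  - book 5 (Paper Boats): author_id=2 -> matches Scott
  - book 6 (The Long Road): author_id=6 -> matches Smith
  - book 7 (Broken Clocks): author_id=4 -> matches Wright
So 1 of 7 rows is dropped.

SQL:
SELECT a.title, b.name AS author
FROM books a
INNER JOIN authors b ON a.author_id = b.id

Result:
title            | author
-----------------+-------
Empty Rooms      | Wright
Hollow Hills     | Brown 
The Red Mountain | Smith 
Paper Boats      | Scott 
The Long Road    | Smith 
Broken Clocks    | Wright


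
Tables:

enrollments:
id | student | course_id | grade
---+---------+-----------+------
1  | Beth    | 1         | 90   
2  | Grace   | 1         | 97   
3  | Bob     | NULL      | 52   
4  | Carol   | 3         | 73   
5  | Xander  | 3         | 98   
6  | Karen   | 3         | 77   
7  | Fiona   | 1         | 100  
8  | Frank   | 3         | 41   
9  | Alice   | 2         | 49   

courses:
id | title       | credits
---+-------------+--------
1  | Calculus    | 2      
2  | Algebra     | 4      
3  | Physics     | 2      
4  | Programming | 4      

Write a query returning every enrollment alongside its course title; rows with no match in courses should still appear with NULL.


LEFT JOIN keeps every row from enrollments (the left table); where course_id has no match in courses, the course columns become NULL. Walk through each enrollment:
  - enrollment 1 (Beth): course_id=1 -> matches Calculus
  - enrollment 2 (Grace): course_id=1 -> matches Calculus
  - enrollment 3 (Bob): course_id=NULL, no match -> kept with NULL
  - enrollment 4 (Carol): course_id=3 -> matches Physics
  - enrollment 5 (Xander): course_id=3 -> matches Physics
  - enrollment 6 (Karen): course_id=3 -> matches Physics
  - enrollment 7 (Fiona): course_id=1 -> matches Calculus
  - enrollment 8 (Frank): course_id=3 -> matches Physics
  - enrollment 9 (Alice): course_id=2 -> matches Algebra
All 9 rows appear; 1 has NULL course.

SQL:
SELECT a.student, b.title AS course
FROM enrollments a
LEFT JOIN courses b ON a.course_id = b.id

Result:
student | course  
--------+---------
Beth    | Calculus
Grace   | Calculus
Bob     | NULL    
Carol   | Physics 
Xander  | Physics 
Karen   | Physics 
Fiona   | Calculus
Frank   | Physics 
Alice   | Algebra 


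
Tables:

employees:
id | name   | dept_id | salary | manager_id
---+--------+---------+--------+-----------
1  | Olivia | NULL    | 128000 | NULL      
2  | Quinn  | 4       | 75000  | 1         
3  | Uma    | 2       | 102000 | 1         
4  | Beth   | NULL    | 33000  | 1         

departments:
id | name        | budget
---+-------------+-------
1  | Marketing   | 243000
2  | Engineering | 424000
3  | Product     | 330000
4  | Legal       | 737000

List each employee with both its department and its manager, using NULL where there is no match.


Two LEFT JOINs from the same base table employees: one to departments via dept_id, one to employees itself via manager_id. Both are LEFT so every employee is preserved.
Match against departments:
  - employee 1 (Olivia): dept_id=NULL, no match -> kept with NULL
  - employee 2 (Quinn): dept_id=4 -> matches Legal
  - employee 3 (Uma): dept_id=2 -> matches Engineering
  - employee 4 (Beth): dept_id=NULL, no match -> kept with NULL
Match against employees (self):
  - employee 1 (Olivia): manager_id=NULL -> NULL
  - employee 2 (Quinn): manager_id=1 -> Olivia
  - employee 3 (Uma): manager_id=1 -> Olivia
  - employee 4 (Beth): manager_id=1 -> Olivia

SQL:
SELECT a.name, b.name AS department, c.name AS manager
FROM employees a
LEFT JOIN departments b ON a.dept_id = b.id
LEFT JOIN employees c ON a.manager_id = c.id

Result:
name   | department  | manager
-------+-------------+--------
Olivia | NULL        | NULL   
Quinn  | Legal       | Olivia 
Uma    | Engineering | Olivia 
Beth   | NULL        | Olivia 


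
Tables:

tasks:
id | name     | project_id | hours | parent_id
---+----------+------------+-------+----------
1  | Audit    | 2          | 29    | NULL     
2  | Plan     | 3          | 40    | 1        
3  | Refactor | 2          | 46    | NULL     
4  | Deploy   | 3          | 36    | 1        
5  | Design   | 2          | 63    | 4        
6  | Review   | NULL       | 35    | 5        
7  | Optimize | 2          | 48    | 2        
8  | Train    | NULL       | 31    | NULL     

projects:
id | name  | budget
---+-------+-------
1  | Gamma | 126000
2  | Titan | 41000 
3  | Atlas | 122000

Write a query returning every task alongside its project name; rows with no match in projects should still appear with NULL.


LEFT JOIN keeps every row from tasks (the left table); where project_id has no match in projects, the project columns become NULL. Walk through each task:
  - task 1 (Audit): project_id=2 -> matches Titan
  - task 2 (Plan): project_id=3 -> matches Atlas
  - task 3 (Refactor): project_id=2 -> matches Titan
  - task 4 (Deploy): project_id=3 -> matches Atlas
  - task 5 (Design): project_id=2 -> matches Titan
  - task 6 (Review): project_id=NULL, no match -> kept with NULL
  - task 7 (Optimize): project_id=2 -> matches Titan
  - task 8 (Train): project_id=NULL, no match -> kept with NULL
All 8 rows appear; 2 have NULL project.

SQL:
SELECT a.name, b.name AS project
FROM tasks a
LEFT JOIN projects b ON a.project_id = b.id

Result:
name     | project
---------+--------
Audit    | Titan  
Plan     | Atlas  
Refactor | Titan  
Deploy   | Atlas  
Design   | Titan  
Review   | NULL   
Optimize | Titan  
Train    | NULL   


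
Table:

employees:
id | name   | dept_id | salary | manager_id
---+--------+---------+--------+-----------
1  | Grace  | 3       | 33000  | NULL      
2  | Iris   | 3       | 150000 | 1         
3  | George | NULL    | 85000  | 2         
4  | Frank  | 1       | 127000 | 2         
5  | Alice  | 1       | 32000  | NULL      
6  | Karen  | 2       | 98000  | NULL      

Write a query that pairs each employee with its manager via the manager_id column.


This is a self-join: employees is joined to a second copy of itself, matching each row's manager_id to another row's id. Use LEFT JOIN so rows with manager_id=NULL are kept.
  - employee 1 (Grace): manager_id=NULL -> NULL
  - employee 2 (Iris): manager_id=1 -> Grace
  - employee 3 (George): manager_id=2 -> Iris
  - employee 4 (Frank): manager_id=2 -> Iris
  - employee 5 (Alice): manager_id=NULL -> NULL
  - employee 6 (Karen): manager_id=NULL -> NULL

SQL:
SELECT a.name AS item, b.name AS manager
FROM employees a
LEFT JOIN employees b ON a.manager_id = b.id

Result:
item   | manager
-------+--------
Grace  | NULL   
Iris   | Grace  
George | Iris   
Frank  | Iris   
Alice  | NULL   
Karen  | NULL   


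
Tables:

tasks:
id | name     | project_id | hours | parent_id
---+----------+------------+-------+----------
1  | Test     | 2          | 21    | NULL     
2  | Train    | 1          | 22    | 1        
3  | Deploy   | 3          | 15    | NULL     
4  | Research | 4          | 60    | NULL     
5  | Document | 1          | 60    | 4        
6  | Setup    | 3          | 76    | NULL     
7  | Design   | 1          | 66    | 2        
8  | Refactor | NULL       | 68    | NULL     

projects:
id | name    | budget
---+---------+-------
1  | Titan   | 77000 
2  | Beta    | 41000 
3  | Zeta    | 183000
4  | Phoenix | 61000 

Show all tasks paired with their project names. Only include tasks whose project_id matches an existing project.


INNER JOIN keeps only tasks rows whose project_id matches an id in projects. Walk through each task:
  - task 1 (Test): project_id=2 -> matches Beta
  - task 2 (Train): project_id=1 -> matches Titan
  - task 3 (Deploy): project_id=3 -> matches Zeta
  - task 4 (Research): project_id=4 -> matches Phoenix
  - task 5 (Document): project_id=1 -> matches Titan
  - task 6 (Setup): project_id=3 -> matches Zeta
  - task 7 (Design): project_id=1 -> matches Titan
  - task 8 (Refactor): project_id=NULL, no match -> dropped
So 1 of 8 rows is dropped.

SQL:
SELECT a.name, b.name AS project
FROM tasks a
INNER JOIN projects b ON a.project_id = b.id

Result:
name     | project
---------+--------
Test     | Beta   
Train    | Titan  
Deploy   | Zeta   
Research | Phoenix
Document | Titan  
Setup    | Zeta   
Design   | Titan  
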